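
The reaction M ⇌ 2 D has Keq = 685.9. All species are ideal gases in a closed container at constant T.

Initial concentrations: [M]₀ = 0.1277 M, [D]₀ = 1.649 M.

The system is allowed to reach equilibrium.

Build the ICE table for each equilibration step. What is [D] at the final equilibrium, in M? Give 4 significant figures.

Q₀ = 21.29 vs Keq = 685.9 ⇒ Q<K, forward
Step 1:
                  M         D
  I          0.1277     1.649
  C         -0.1225    0.2449
  E         0.00523     1.894
  solve Keq expr → x = 0.1225; check Q = 685.9

[D]_eq = 1.894 M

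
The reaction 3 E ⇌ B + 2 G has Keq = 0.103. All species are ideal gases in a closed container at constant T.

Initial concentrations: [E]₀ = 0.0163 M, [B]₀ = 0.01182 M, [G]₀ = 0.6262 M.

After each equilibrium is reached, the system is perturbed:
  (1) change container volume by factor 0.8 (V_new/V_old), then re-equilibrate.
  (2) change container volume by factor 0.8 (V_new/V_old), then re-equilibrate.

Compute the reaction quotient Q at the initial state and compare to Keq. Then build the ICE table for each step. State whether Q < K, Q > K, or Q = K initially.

Q₀ = 1070; Q > K (proceeds reverse)

Q₀ = 1070 vs Keq = 0.103 ⇒ Q>K, reverse
Step 1:
                  E         B         G
  Initial    0.0163   0.01182    0.6262
  Change    0.03534  -0.01178  -0.02356
  Equil     0.05164 3.9062e-05    0.6026
  solve Keq expr → x = -0.01178; check Q = 0.103
Then change container volume by factor 0.8 (V_new/V_old).
Step 2:
                  E         B         G
  Initial   0.06455 4.8827e-05    0.7533
  Change          0         0         0
  Equil     0.06455 4.8827e-05    0.7533
  solve Keq expr → x = 0; check Q = 0.103
Then change container volume by factor 0.8 (V_new/V_old).
Step 3:
                  E         B         G
  Initial   0.08069 6.1034e-05    0.9416
  Change          0         0         0
  Equil     0.08069 6.1034e-05    0.9416
  solve Keq expr → x = 0; check Q = 0.103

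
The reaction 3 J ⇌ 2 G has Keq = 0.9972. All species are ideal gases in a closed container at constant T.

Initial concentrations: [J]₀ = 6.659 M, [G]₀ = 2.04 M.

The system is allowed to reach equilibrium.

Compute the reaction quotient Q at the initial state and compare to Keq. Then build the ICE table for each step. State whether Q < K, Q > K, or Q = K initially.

Q₀ = 0.01409; Q < K (proceeds forward)

Q₀ = 0.01409 vs Keq = 0.9972 ⇒ Q<K, forward
Step 1:
                  J         G
  I           6.659      2.04
  C           -3.88     2.587
  E           2.779     4.627
  solve Keq expr → x = 1.293; check Q = 0.9972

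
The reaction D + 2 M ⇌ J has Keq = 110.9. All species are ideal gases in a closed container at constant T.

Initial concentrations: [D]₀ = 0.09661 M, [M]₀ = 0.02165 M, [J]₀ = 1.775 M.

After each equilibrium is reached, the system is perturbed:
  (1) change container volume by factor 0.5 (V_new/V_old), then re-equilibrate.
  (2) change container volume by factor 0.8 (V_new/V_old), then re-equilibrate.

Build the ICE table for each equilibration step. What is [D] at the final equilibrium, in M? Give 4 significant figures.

Q₀ = 3.9198e+04 vs Keq = 110.9 ⇒ Q>K, reverse
Step 1:
                    D           M           J
  Initial     0.09661     0.02165       1.775
  Change       0.1203      0.2406     -0.1203
  Equil        0.2169      0.2623       1.655
  solve Keq expr → x = -0.1203; check Q = 110.9
Then change container volume by factor 0.5 (V_new/V_old).
Step 2:
                    D           M           J
  Initial      0.4338      0.5245       3.309
  Change      -0.1084     -0.2168      0.1084
  Equil        0.3254      0.3077       3.418
  solve Keq expr → x = 0.1084; check Q = 110.9
Then change container volume by factor 0.8 (V_new/V_old).
Step 3:
                    D           M           J
  Initial      0.4068      0.3847       4.272
  Change     -0.03154    -0.06308     0.03154
  Equil        0.3753      0.3216       4.304
  solve Keq expr → x = 0.03154; check Q = 110.9

[D]_eq = 0.3753 M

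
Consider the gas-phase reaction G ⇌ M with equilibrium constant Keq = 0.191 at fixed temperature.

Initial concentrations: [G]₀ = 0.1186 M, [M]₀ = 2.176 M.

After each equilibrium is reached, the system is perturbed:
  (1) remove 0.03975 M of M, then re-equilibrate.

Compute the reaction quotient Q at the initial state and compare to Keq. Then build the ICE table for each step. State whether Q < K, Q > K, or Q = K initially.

Q₀ = 18.35; Q > K (proceeds reverse)

Q₀ = 18.35 vs Keq = 0.191 ⇒ Q>K, reverse
Step 1:
                  G         M
  init       0.1186     2.176
  Δ           1.808    -1.808
  eq          1.927     0.368
  solve Keq expr → x = -1.808; check Q = 0.191
Then remove 0.03975 M of M.
Step 2:
                  G         M
  init        1.927    0.3282
  Δ        -0.03338   0.03338
  eq          1.893    0.3616
  solve Keq expr → x = 0.03338; check Q = 0.191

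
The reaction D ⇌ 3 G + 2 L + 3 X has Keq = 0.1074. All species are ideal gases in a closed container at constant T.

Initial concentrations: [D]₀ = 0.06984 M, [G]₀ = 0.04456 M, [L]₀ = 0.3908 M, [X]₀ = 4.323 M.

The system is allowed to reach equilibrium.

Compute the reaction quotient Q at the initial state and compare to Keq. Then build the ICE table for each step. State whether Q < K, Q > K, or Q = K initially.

Q₀ = 0.01563; Q < K (proceeds forward)

Q₀ = 0.01563 vs Keq = 0.1074 ⇒ Q<K, forward
Step 1:
                    D           G           L           X
  init        0.06984     0.04456      0.3908       4.323
  Δ          -0.01073     0.03219     0.02146     0.03219
  eq          0.05911     0.07675      0.4123       4.355
  solve Keq expr → x = 0.01073; check Q = 0.1074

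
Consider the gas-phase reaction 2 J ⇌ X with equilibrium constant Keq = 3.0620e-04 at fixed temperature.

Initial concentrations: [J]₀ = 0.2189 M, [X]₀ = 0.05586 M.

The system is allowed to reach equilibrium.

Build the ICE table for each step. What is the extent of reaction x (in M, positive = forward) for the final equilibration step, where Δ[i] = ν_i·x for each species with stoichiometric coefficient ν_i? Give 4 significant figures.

Q₀ = 1.166 vs Keq = 3.0620e-04 ⇒ Q>K, reverse
Step 1:
                   J          X
  I           0.2189    0.05586
  C           0.1117   -0.05583
  E           0.3306 3.3457e-05
  solve Keq expr → x = -0.05583; check Q = 3.0620e-04

x = -0.05583 M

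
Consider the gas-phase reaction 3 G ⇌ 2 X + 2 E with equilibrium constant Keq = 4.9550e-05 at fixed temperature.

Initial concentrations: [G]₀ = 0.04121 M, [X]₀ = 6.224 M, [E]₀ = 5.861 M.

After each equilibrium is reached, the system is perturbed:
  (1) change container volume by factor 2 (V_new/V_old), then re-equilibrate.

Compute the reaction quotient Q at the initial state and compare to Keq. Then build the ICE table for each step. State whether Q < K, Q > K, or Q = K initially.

Q₀ = 1.9014e+07 vs Keq = 4.9550e-05 ⇒ Q>K, reverse
Step 1:
                  G         X         E
  I         0.04121     6.224     5.861
  C           8.384     -5.59     -5.59
  E           8.426    0.6344    0.2714
  solve Keq expr → x = -2.795; check Q = 4.9550e-05
Then change container volume by factor 2 (V_new/V_old).
Step 2:
                  G         X         E
  I           4.213    0.3172    0.1357
  C        -0.05147   0.03431   0.03431
  E           4.161    0.3515      0.17
  solve Keq expr → x = 0.01716; check Q = 4.9550e-05

Q₀ = 1.9014e+07; Q > K (proceeds reverse)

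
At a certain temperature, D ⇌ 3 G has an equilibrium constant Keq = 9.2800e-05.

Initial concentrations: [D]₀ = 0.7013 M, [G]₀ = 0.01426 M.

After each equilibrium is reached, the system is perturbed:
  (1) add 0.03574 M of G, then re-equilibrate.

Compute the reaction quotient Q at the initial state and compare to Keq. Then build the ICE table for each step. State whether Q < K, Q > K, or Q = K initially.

Q₀ = 4.1348e-06 vs Keq = 9.2800e-05 ⇒ Q<K, forward
Step 1:
                   D          G
  Initial     0.7013    0.01426
  Change     -0.0086     0.0258
  Equil       0.6927    0.04006
  solve Keq expr → x = 0.0086; check Q = 9.2800e-05
Then add 0.03574 M of G.
Step 2:
                   D          G
  Initial     0.6927     0.0758
  Change     0.01184   -0.03551
  Equil       0.7045    0.04029
  solve Keq expr → x = -0.01184; check Q = 9.2800e-05

Q₀ = 4.1348e-06; Q < K (proceeds forward)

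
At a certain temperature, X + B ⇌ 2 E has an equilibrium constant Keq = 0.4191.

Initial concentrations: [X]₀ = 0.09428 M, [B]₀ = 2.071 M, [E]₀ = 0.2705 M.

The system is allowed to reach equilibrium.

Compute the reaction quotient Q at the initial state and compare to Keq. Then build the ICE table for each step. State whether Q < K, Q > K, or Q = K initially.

Q₀ = 0.3747 vs Keq = 0.4191 ⇒ Q<K, forward
Step 1:
                  X         B         E
  Initial   0.09428     2.071    0.2705
  Change   -0.00432  -0.00432  0.008639
  Equil     0.08996     2.067    0.2791
  solve Keq expr → x = 0.00432; check Q = 0.4191

Q₀ = 0.3747; Q < K (proceeds forward)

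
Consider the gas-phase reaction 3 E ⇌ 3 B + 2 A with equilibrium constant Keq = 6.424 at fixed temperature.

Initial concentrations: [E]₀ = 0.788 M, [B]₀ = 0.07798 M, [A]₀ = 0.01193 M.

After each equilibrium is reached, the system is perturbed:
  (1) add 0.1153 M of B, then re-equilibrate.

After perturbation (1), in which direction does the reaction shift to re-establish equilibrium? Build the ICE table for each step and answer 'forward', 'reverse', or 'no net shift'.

Q₀ = 1.3793e-07 vs Keq = 6.424 ⇒ Q<K, forward
Step 1:
                   E          B          A
  I            0.788    0.07798    0.01193
  C          -0.5908     0.5908     0.3939
  E           0.1972     0.6688     0.4058
  solve Keq expr → x = 0.1969; check Q = 6.424
Then add 0.1153 M of B.
Step 2:
                   E          B          A
  I           0.1972     0.7841     0.4058
  C          0.02204   -0.02204   -0.01469
  E           0.2192      0.762     0.3911
  solve Keq expr → x = -0.007347; check Q = 6.424

Direction: reverse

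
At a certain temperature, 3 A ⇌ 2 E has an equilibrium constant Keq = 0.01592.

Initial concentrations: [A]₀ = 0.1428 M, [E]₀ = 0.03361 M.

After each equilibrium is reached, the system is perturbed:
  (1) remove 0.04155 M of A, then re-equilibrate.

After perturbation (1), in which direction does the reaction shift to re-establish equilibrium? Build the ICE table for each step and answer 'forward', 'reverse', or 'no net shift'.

Direction: reverse

Q₀ = 0.3879 vs Keq = 0.01592 ⇒ Q>K, reverse
Step 1:
                    A           E
  Initial      0.1428     0.03361
  Change      0.03609    -0.02406
  Equil        0.1789    0.009547
  solve Keq expr → x = -0.01203; check Q = 0.01592
Then remove 0.04155 M of A.
Step 2:
                    A           E
  Initial      0.1373    0.009547
  Change     0.004238   -0.002825
  Equil        0.1416    0.006722
  solve Keq expr → x = -0.001413; check Q = 0.01592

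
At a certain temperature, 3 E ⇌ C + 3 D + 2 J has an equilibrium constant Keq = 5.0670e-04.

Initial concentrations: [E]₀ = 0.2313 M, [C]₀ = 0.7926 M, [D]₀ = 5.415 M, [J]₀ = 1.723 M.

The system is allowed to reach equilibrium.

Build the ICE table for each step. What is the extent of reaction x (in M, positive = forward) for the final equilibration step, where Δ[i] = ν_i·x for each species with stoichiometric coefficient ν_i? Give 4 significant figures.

x = -0.7811 M

Q₀ = 3.0192e+04 vs Keq = 5.0670e-04 ⇒ Q>K, reverse
Step 1:
                  E         C         D         J
  I          0.2313    0.7926     5.415     1.723
  C           2.343   -0.7811    -2.343    -1.562
  E           2.575   0.01153     3.072    0.1609
  solve Keq expr → x = -0.7811; check Q = 5.0670e-04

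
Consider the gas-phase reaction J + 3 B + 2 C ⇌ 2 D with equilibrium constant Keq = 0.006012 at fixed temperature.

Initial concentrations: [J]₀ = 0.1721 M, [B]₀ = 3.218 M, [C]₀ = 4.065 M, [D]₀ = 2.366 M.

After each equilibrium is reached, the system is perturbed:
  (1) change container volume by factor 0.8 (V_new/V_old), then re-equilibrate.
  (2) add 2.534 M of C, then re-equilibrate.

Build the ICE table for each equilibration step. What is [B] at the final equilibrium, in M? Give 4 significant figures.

Q₀ = 0.05907 vs Keq = 0.006012 ⇒ Q>K, reverse
Step 1:
                    J           B           C           D
  I            0.1721       3.218       4.065       2.366
  C            0.2569      0.7706      0.5137     -0.5137
  E             0.429       3.989       4.579       1.852
  solve Keq expr → x = -0.2569; check Q = 0.006012
Then change container volume by factor 0.8 (V_new/V_old).
Step 2:
                    J           B           C           D
  I            0.5362       4.986       5.723       2.315
  C           -0.1396     -0.4188     -0.2792      0.2792
  E            0.3966       4.567       5.444       2.595
  solve Keq expr → x = 0.1396; check Q = 0.006012
Then add 2.534 M of C.
Step 3:
                    J           B           C           D
  I            0.3966       4.567       7.978       2.595
  C           -0.1094     -0.3283     -0.2189      0.2189
  E            0.2872       4.239       7.759       2.813
  solve Keq expr → x = 0.1094; check Q = 0.006012

[B]_eq = 4.239 M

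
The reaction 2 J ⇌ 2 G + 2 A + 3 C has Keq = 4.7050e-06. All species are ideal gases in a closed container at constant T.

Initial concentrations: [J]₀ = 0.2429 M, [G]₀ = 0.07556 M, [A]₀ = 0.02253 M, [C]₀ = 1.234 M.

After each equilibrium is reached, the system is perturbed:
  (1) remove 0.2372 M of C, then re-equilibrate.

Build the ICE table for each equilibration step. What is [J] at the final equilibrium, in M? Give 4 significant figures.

[J]_eq = 0.2562 M

Q₀ = 9.2299e-05 vs Keq = 4.7050e-06 ⇒ Q>K, reverse
Step 1:
                   J          G          A          C
  init        0.2429    0.07556    0.02253      1.234
  Δ          0.01552   -0.01552   -0.01552   -0.02328
  eq          0.2584    0.06004   0.007008      1.211
  solve Keq expr → x = -0.007761; check Q = 4.7050e-06
Then remove 0.2372 M of C.
Step 2:
                   J          G          A          C
  init        0.2584    0.06004   0.007008     0.9735
  Δ        -0.002234   0.002234   0.002234   0.003351
  eq          0.2562    0.06227   0.009242     0.9769
  solve Keq expr → x = 0.001117; check Q = 4.7050e-06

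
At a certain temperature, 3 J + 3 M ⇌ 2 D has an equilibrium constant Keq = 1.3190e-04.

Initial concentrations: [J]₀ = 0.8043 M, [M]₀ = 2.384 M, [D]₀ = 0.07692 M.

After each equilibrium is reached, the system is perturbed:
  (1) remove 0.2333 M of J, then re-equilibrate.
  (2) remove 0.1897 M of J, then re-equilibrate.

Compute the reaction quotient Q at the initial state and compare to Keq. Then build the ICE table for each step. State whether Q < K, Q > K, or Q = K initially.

Q₀ = 8.3928e-04; Q > K (proceeds reverse)

Q₀ = 8.3928e-04 vs Keq = 1.3190e-04 ⇒ Q>K, reverse
Step 1:
                   J          M          D
  init        0.8043      2.384    0.07692
  Δ          0.06222    0.06222   -0.04148
  eq          0.8665      2.446    0.03544
  solve Keq expr → x = -0.02074; check Q = 1.3190e-04
Then remove 0.2333 M of J.
Step 2:
                   J          M          D
  init        0.6332      2.446    0.03544
  Δ          0.01813    0.01813   -0.01209
  eq          0.6513      2.464    0.02336
  solve Keq expr → x = -0.006044; check Q = 1.3190e-04
Then remove 0.1897 M of J.
Step 3:
                   J          M          D
  init        0.4616      2.464    0.02336
  Δ          0.01306    0.01306  -0.008708
  eq          0.4747      2.477    0.01465
  solve Keq expr → x = -0.004354; check Q = 1.3190e-04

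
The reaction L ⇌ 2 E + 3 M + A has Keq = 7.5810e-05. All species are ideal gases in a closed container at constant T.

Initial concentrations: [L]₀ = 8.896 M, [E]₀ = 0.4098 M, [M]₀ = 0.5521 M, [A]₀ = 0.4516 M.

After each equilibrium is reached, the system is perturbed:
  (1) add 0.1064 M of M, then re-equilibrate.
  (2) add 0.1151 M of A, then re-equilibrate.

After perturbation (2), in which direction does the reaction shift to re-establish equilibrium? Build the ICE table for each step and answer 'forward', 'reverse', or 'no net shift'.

Direction: reverse

Q₀ = 0.001435 vs Keq = 7.5810e-05 ⇒ Q>K, reverse
Step 1:
                   L          E          M          A
  init         8.896     0.4098     0.5521     0.4516
  Δ          0.08074    -0.1615    -0.2422   -0.08074
  eq           8.977     0.2483     0.3099     0.3709
  solve Keq expr → x = -0.08074; check Q = 7.5810e-05
Then add 0.1064 M of M.
Step 2:
                   L          E          M          A
  init         8.977     0.2483     0.4163     0.3709
  Δ           0.0202   -0.04041   -0.06061    -0.0202
  eq           8.997     0.2079     0.3557     0.3507
  solve Keq expr → x = -0.0202; check Q = 7.5810e-05
Then add 0.1151 M of A.
Step 3:
                   L          E          M          A
  init         8.997     0.2079     0.3557     0.4658
  Δ         0.005909   -0.01182   -0.01773  -0.005909
  eq           9.003     0.1961     0.3379     0.4598
  solve Keq expr → x = -0.005909; check Q = 7.5810e-05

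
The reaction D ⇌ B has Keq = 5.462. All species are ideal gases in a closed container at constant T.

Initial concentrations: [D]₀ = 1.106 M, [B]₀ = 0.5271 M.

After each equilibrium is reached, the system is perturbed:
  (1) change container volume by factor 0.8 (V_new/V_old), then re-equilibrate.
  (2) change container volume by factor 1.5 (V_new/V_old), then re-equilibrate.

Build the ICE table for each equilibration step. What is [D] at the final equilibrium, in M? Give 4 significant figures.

Q₀ = 0.4766 vs Keq = 5.462 ⇒ Q<K, forward
Step 1:
                  D         B
  Initial     1.106    0.5271
  Change    -0.8533    0.8533
  Equil      0.2527      1.38
  solve Keq expr → x = 0.8533; check Q = 5.462
Then change container volume by factor 0.8 (V_new/V_old).
Step 2:
                  D         B
  Initial    0.3159     1.725
  Change          0         0
  Equil      0.3159     1.725
  solve Keq expr → x = 0; check Q = 5.462
Then change container volume by factor 1.5 (V_new/V_old).
Step 3:
                  D         B
  Initial    0.2106      1.15
  Change          0         0
  Equil      0.2106      1.15
  solve Keq expr → x = 0; check Q = 5.462

[D]_eq = 0.2106 M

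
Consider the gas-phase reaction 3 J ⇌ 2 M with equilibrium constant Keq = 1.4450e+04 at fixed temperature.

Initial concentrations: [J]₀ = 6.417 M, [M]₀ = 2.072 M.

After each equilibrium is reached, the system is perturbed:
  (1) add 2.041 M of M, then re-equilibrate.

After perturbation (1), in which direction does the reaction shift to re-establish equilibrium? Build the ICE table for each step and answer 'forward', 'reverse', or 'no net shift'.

Q₀ = 0.01625 vs Keq = 1.4450e+04 ⇒ Q<K, forward
Step 1:
                   J          M
  init         6.417      2.072
  Δ           -6.278      4.185
  eq          0.1394      6.257
  solve Keq expr → x = 2.093; check Q = 1.4450e+04
Then add 2.041 M of M.
Step 2:
                   J          M
  init        0.1394      8.298
  Δ          0.02861   -0.01907
  eq           0.168      8.279
  solve Keq expr → x = -0.009537; check Q = 1.4450e+04

Direction: reverse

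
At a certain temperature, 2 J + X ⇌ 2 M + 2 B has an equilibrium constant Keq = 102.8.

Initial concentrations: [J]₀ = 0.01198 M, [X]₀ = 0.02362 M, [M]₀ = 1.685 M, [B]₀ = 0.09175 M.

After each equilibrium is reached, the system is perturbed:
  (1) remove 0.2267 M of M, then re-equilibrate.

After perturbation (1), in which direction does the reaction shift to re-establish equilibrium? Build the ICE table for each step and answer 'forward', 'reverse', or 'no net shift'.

Q₀ = 7050 vs Keq = 102.8 ⇒ Q>K, reverse
Step 1:
                  J         X         M         B
  init      0.01198   0.02362     1.685   0.09175
  Δ         0.03432   0.01716  -0.03432  -0.03432
  eq         0.0463   0.04078     1.651   0.05743
  solve Keq expr → x = -0.01716; check Q = 102.8
Then remove 0.2267 M of M.
Step 2:
                  J         X         M         B
  init       0.0463   0.04078     1.424   0.05743
  Δ       -0.003192 -0.001596  0.003192  0.003192
  eq        0.04311   0.03918     1.427   0.06062
  solve Keq expr → x = 0.001596; check Q = 102.8

Direction: forward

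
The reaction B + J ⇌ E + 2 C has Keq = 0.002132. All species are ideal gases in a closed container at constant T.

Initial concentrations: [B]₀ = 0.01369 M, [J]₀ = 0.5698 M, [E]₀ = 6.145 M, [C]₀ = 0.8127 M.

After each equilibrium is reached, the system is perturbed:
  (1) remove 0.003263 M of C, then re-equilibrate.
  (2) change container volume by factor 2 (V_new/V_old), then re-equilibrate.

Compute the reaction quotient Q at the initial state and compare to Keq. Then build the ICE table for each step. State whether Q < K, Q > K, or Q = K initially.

Q₀ = 520.3; Q > K (proceeds reverse)

Q₀ = 520.3 vs Keq = 0.002132 ⇒ Q>K, reverse
Step 1:
                    B           J           E           C
  I           0.01369      0.5698       6.145      0.8127
  C            0.4002      0.4002     -0.4002     -0.8005
  E            0.4139        0.97       5.745     0.01221
  solve Keq expr → x = -0.4002; check Q = 0.002132
Then remove 0.003263 M of C.
Step 2:
                    B           J           E           C
  I            0.4139        0.97       5.745    0.008944
  C         -0.001614   -0.001614    0.001614    0.003227
  E            0.4123      0.9684       5.746     0.01217
  solve Keq expr → x = 0.001614; check Q = 0.002132
Then change container volume by factor 2 (V_new/V_old).
Step 3:
                    B           J           E           C
  I            0.2062      0.4842       2.873    0.006086
  C         -0.001241   -0.001241    0.001241    0.002482
  E            0.2049       0.483       2.874    0.008568
  solve Keq expr → x = 0.001241; check Q = 0.002132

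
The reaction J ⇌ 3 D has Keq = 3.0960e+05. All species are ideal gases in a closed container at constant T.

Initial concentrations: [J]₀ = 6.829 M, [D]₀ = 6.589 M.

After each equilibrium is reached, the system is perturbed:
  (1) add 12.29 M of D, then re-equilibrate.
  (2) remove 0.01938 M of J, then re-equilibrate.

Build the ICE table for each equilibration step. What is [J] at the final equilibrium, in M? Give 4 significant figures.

Q₀ = 41.89 vs Keq = 3.0960e+05 ⇒ Q<K, forward
Step 1:
                  J         D
  I           6.829     6.589
  C          -6.766      20.3
  E         0.06279     26.89
  solve Keq expr → x = 6.766; check Q = 3.0960e+05
Then add 12.29 M of D.
Step 2:
                  J         D
  I         0.06279     39.18
  C          0.1259   -0.3776
  E          0.1887      38.8
  solve Keq expr → x = -0.1259; check Q = 3.0960e+05
Then remove 0.01938 M of J.
Step 3:
                  J         D
  I          0.1693      38.8
  C         0.01857  -0.05571
  E          0.1879     38.74
  solve Keq expr → x = -0.01857; check Q = 3.0960e+05

[J]_eq = 0.1879 M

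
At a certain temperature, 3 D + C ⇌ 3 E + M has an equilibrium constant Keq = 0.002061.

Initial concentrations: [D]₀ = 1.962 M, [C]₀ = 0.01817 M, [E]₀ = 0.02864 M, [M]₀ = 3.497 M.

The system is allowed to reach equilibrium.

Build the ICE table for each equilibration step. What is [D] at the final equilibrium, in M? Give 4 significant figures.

[D]_eq = 1.951 M

Q₀ = 5.9864e-04 vs Keq = 0.002061 ⇒ Q<K, forward
Step 1:
                   D          C          E          M
  init         1.962    0.01817    0.02864      3.497
  Δ         -0.01118  -0.003726    0.01118   0.003726
  eq           1.951    0.01444    0.03982      3.501
  solve Keq expr → x = 0.003726; check Q = 0.002061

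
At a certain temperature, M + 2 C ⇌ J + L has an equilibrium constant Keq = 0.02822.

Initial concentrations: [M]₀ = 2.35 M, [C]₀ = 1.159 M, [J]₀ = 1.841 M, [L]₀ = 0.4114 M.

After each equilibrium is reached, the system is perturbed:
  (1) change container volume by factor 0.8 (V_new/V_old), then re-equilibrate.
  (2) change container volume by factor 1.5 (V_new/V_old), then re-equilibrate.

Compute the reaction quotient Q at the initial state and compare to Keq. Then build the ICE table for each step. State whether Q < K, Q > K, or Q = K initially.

Q₀ = 0.2399; Q > K (proceeds reverse)

Q₀ = 0.2399 vs Keq = 0.02822 ⇒ Q>K, reverse
Step 1:
                  M         C         J         L
  I            2.35     1.159     1.841    0.4114
  C          0.2738    0.5476   -0.2738   -0.2738
  E           2.624     1.707     1.567    0.1376
  solve Keq expr → x = -0.2738; check Q = 0.02822
Then change container volume by factor 0.8 (V_new/V_old).
Step 2:
                  M         C         J         L
  I            3.28     2.133     1.959     0.172
  C        -0.02753  -0.05506   0.02753   0.02753
  E           3.252     2.078     1.987    0.1995
  solve Keq expr → x = 0.02753; check Q = 0.02822
Then change container volume by factor 1.5 (V_new/V_old).
Step 3:
                  M         C         J         L
  I           2.168     1.385     1.324     0.133
  C         0.03206   0.06412  -0.03206  -0.03206
  E             2.2      1.45     1.292     0.101
  solve Keq expr → x = -0.03206; check Q = 0.02822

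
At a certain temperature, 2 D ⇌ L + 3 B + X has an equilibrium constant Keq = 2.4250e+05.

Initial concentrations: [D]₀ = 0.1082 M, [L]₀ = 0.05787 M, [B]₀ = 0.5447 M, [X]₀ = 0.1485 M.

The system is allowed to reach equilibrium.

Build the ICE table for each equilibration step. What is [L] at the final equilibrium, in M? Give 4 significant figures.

[L]_eq = 0.1119 M

Q₀ = 0.1186 vs Keq = 2.4250e+05 ⇒ Q<K, forward
Step 1:
                  D         L         B         X
  I          0.1082   0.05787    0.5447    0.1485
  C          -0.108   0.05401     0.162   0.05401
  E       1.8160e-04    0.1119    0.7067    0.2025
  solve Keq expr → x = 0.05401; check Q = 2.4250e+05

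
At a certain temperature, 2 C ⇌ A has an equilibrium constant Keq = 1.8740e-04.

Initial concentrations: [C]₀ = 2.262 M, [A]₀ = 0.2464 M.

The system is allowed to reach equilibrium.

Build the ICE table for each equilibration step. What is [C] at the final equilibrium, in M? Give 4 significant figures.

[C]_eq = 2.752 M

Q₀ = 0.04816 vs Keq = 1.8740e-04 ⇒ Q>K, reverse
Step 1:
                  C         A
  init        2.262    0.2464
  Δ            0.49    -0.245
  eq          2.752  0.001419
  solve Keq expr → x = -0.245; check Q = 1.8740e-04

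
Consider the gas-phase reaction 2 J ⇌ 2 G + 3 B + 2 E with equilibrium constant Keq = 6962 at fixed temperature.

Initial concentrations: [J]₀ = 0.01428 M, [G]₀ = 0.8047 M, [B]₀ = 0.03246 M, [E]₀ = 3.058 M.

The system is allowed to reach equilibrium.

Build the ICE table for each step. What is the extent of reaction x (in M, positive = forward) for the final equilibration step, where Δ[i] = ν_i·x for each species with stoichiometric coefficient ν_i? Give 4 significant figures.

Q₀ = 1.016 vs Keq = 6962 ⇒ Q<K, forward
Step 1:
                  J         G         B         E
  I         0.01428    0.8047   0.03246     3.058
  C        -0.01391   0.01391   0.02086   0.01391
  E       3.7110e-04    0.8186   0.05332     3.072
  solve Keq expr → x = 0.006954; check Q = 6962

x = 0.006954 M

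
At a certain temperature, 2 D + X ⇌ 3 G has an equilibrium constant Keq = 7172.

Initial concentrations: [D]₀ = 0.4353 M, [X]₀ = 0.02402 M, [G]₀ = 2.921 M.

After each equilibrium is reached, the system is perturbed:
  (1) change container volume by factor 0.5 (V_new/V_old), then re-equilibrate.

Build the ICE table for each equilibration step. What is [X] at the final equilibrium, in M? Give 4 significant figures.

[X]_eq = 0.03883 M

Q₀ = 5476 vs Keq = 7172 ⇒ Q<K, forward
Step 1:
                    D           X           G
  init         0.4353     0.02402       2.921
  Δ         -0.009213   -0.004606     0.01382
  eq           0.4261     0.01941       2.935
  solve Keq expr → x = 0.004606; check Q = 7172
Then change container volume by factor 0.5 (V_new/V_old).
Step 2:
                    D           X           G
  init         0.8522     0.03883        5.87
  Δ                 0           0           0
  eq           0.8522     0.03883        5.87
  solve Keq expr → x = 0; check Q = 7172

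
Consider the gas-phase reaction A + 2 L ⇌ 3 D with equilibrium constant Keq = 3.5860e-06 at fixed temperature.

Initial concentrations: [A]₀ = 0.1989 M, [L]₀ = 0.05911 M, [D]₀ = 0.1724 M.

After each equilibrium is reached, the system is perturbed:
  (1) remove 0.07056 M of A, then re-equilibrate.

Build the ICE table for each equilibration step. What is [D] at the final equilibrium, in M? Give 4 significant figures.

Q₀ = 7.373 vs Keq = 3.5860e-06 ⇒ Q>K, reverse
Step 1:
                  A         L         D
  init       0.1989   0.05911    0.1724
  Δ         0.05647    0.1129   -0.1694
  eq         0.2554     0.172  0.003004
  solve Keq expr → x = -0.05647; check Q = 3.5860e-06
Then remove 0.07056 M of A.
Step 2:
                  A         L         D
  init       0.1848     0.172  0.003004
  Δ       1.0145e-04 2.0290e-04 -3.0435e-04
  eq         0.1849    0.1722  0.002699
  solve Keq expr → x = -1.0145e-04; check Q = 3.5860e-06

[D]_eq = 0.002699 M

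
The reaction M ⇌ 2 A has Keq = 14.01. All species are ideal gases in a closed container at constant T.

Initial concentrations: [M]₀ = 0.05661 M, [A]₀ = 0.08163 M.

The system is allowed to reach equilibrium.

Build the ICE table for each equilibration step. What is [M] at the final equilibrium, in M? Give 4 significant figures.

Q₀ = 0.1177 vs Keq = 14.01 ⇒ Q<K, forward
Step 1:
                    M           A
  Initial     0.05661     0.08163
  Change     -0.05404      0.1081
  Equil      0.002569      0.1897
  solve Keq expr → x = 0.05404; check Q = 14.01

[M]_eq = 0.002569 M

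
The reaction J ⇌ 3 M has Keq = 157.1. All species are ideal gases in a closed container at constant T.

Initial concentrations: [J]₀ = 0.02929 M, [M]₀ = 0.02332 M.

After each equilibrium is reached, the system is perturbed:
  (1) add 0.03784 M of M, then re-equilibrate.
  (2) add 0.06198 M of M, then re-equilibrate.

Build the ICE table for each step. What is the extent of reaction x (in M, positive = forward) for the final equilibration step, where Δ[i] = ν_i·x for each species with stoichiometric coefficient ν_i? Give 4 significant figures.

Q₀ = 4.3298e-04 vs Keq = 157.1 ⇒ Q<K, forward
Step 1:
                   J          M
  Initial    0.02929    0.02332
  Change    -0.02928    0.08784
  Equil   8.7441e-06     0.1112
  solve Keq expr → x = 0.02928; check Q = 157.1
Then add 0.03784 M of M.
Step 2:
                   J          M
  Initial 8.7441e-06      0.149
  Change  1.2298e-05 -3.6895e-05
  Equil   2.1042e-05      0.149
  solve Keq expr → x = -1.2298e-05; check Q = 157.1
Then add 0.06198 M of M.
Step 3:
                   J          M
  Initial 2.1042e-05     0.2109
  Change  3.8610e-05 -1.1583e-04
  Equil   5.9652e-05     0.2108
  solve Keq expr → x = -3.8610e-05; check Q = 157.1

x = -3.8610e-05 M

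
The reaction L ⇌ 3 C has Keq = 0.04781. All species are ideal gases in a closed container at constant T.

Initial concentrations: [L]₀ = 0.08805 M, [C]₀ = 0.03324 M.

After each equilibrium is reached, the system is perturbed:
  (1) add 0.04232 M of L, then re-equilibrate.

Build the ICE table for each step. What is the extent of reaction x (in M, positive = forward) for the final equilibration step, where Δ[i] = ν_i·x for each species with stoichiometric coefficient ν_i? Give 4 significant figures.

Q₀ = 4.1711e-04 vs Keq = 0.04781 ⇒ Q<K, forward
Step 1:
                   L          C
  Initial    0.08805    0.03324
  Change    -0.03452     0.1035
  Equil      0.05353     0.1368
  solve Keq expr → x = 0.03452; check Q = 0.04781
Then add 0.04232 M of L.
Step 2:
                   L          C
  Initial    0.09585     0.1368
  Change   -0.008155    0.02446
  Equil       0.0877     0.1613
  solve Keq expr → x = 0.008155; check Q = 0.04781

x = 0.008155 M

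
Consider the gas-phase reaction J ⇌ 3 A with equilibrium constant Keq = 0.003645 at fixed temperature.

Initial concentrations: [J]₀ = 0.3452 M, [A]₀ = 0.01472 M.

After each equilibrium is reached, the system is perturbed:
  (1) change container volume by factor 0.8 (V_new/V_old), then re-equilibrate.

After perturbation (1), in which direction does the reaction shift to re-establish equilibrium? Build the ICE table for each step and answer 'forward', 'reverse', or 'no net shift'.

Direction: reverse

Q₀ = 9.2396e-06 vs Keq = 0.003645 ⇒ Q<K, forward
Step 1:
                   J          A
  I           0.3452    0.01472
  C         -0.03001    0.09002
  E           0.3152     0.1047
  solve Keq expr → x = 0.03001; check Q = 0.003645
Then change container volume by factor 0.8 (V_new/V_old).
Step 2:
                   J          A
  I            0.394     0.1309
  C         0.005847   -0.01754
  E           0.3998     0.1134
  solve Keq expr → x = -0.005847; check Q = 0.003645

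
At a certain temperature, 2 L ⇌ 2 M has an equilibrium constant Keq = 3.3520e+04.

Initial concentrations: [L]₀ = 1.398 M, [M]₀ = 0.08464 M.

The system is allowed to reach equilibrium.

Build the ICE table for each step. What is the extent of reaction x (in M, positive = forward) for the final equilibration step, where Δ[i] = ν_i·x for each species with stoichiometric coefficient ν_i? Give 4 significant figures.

Q₀ = 0.003666 vs Keq = 3.3520e+04 ⇒ Q<K, forward
Step 1:
                    L           M
  I             1.398     0.08464
  C             -1.39        1.39
  E          0.008054       1.475
  solve Keq expr → x = 0.695; check Q = 3.3520e+04

x = 0.695 M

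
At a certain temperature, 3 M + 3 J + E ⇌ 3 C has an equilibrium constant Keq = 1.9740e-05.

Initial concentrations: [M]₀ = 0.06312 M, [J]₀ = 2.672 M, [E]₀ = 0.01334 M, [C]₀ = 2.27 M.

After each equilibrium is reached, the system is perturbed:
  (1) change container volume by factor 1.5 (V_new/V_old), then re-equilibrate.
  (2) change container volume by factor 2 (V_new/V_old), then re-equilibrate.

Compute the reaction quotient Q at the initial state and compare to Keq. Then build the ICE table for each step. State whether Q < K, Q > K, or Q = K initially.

Q₀ = 1.8277e+05 vs Keq = 1.9740e-05 ⇒ Q>K, reverse
Step 1:
                  M         J         E         C
  Initial   0.06312     2.672   0.01334      2.27
  Change      2.034     2.034     0.678    -2.034
  Equil       2.097     4.706    0.6914    0.2359
  solve Keq expr → x = -0.678; check Q = 1.9740e-05
Then change container volume by factor 1.5 (V_new/V_old).
Step 2:
                  M         J         E         C
  Initial     1.398     3.137    0.4609    0.1572
  Change    0.05868   0.05868   0.01956  -0.05868
  Equil       1.457     3.196    0.4805   0.09856
  solve Keq expr → x = -0.01956; check Q = 1.9740e-05
Then change container volume by factor 2 (V_new/V_old).
Step 3:
                  M         J         E         C
  Initial    0.7284     1.598    0.2402   0.04928
  Change    0.02834   0.02834  0.009445  -0.02834
  Equil      0.7568     1.626    0.2497   0.02095
  solve Keq expr → x = -0.009445; check Q = 1.9740e-05

Q₀ = 1.8277e+05; Q > K (proceeds reverse)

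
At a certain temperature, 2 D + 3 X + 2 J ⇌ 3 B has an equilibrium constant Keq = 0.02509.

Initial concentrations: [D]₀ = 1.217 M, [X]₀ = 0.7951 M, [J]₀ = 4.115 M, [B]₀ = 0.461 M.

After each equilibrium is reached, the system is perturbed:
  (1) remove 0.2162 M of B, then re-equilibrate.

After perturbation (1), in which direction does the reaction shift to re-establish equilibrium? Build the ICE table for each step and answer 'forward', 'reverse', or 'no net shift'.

Q₀ = 0.007772 vs Keq = 0.02509 ⇒ Q<K, forward
Step 1:
                   D          X          J          B
  Initial      1.217     0.7951      4.115      0.461
  Change    -0.06873    -0.1031   -0.06873     0.1031
  Equil        1.148      0.692      4.046     0.5641
  solve Keq expr → x = 0.03436; check Q = 0.02509
Then remove 0.2162 M of B.
Step 2:
                   D          X          J          B
  Initial      1.148      0.692      4.046     0.3479
  Change    -0.07022    -0.1053   -0.07022     0.1053
  Equil        1.078     0.5867      3.976     0.4532
  solve Keq expr → x = 0.03511; check Q = 0.02509

Direction: forward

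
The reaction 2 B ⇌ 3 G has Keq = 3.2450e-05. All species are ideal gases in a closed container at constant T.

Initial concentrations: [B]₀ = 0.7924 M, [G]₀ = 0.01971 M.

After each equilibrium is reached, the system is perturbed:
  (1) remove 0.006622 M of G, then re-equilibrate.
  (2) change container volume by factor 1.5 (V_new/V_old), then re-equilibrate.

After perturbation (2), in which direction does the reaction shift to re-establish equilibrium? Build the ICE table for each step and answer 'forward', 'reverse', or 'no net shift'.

Direction: forward

Q₀ = 1.2195e-05 vs Keq = 3.2450e-05 ⇒ Q<K, forward
Step 1:
                  B         G
  init       0.7924   0.01971
  Δ       -0.004992  0.007488
  eq         0.7874    0.0272
  solve Keq expr → x = 0.002496; check Q = 3.2450e-05
Then remove 0.006622 M of G.
Step 2:
                  B         G
  init       0.7874   0.02058
  Δ       -0.004348  0.006522
  eq         0.7831    0.0271
  solve Keq expr → x = 0.002174; check Q = 3.2450e-05
Then change container volume by factor 1.5 (V_new/V_old).
Step 3:
                  B         G
  init        0.522   0.01807
  Δ       -0.001713  0.002569
  eq         0.5203   0.02063
  solve Keq expr → x = 8.5635e-04; check Q = 3.2450e-05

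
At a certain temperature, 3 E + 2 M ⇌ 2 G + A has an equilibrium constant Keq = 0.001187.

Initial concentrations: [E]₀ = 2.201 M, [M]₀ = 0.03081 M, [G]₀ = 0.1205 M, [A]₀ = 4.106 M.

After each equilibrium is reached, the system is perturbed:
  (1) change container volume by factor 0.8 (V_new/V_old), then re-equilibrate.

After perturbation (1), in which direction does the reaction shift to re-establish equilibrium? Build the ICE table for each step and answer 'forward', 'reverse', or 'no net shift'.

Direction: forward

Q₀ = 5.89 vs Keq = 0.001187 ⇒ Q>K, reverse
Step 1:
                    E           M           G           A
  I             2.201     0.03081      0.1205       4.106
  C            0.1674      0.1116     -0.1116    -0.05581
  E             2.368      0.1424    0.008887        4.05
  solve Keq expr → x = -0.05581; check Q = 0.001187
Then change container volume by factor 0.8 (V_new/V_old).
Step 2:
                    E           M           G           A
  I             2.961       0.178     0.01111       5.063
  C         -0.003825    -0.00255     0.00255    0.001275
  E             2.957      0.1755     0.01366       5.064
  solve Keq expr → x = 0.001275; check Q = 0.001187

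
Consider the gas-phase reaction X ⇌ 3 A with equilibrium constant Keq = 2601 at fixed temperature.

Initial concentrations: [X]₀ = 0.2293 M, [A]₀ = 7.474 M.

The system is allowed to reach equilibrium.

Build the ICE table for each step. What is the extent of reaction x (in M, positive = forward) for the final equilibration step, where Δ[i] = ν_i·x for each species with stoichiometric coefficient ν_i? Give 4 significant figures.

Q₀ = 1821 vs Keq = 2601 ⇒ Q<K, forward
Step 1:
                  X         A
  I          0.2293     7.474
  C        -0.05743    0.1723
  E          0.1719     7.646
  solve Keq expr → x = 0.05743; check Q = 2601

x = 0.05743 M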